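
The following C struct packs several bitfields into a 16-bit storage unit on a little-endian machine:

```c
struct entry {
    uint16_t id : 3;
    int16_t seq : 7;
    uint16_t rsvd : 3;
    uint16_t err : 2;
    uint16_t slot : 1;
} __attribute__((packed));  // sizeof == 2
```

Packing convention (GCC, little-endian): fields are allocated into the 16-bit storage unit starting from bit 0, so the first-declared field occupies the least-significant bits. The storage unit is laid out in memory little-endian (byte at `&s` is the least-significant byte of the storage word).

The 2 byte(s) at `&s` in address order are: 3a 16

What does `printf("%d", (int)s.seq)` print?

[0]=0x3a [1]=0x16 (little-endian) → word 0x163a
id [0+:3] = (word>>0) & 0x7 = 2
seq [3+:7] = (word>>3) & 0x7f = 71  ←
rsvd [10+:3] = (word>>10) & 0x7 = 5
err [13+:2] = (word>>13) & 0x3 = 0
slot [15+:1] = (word>>15) & 0x1 = 0
seq signed 7b, MSB=1: 71 - 128 = -57

-57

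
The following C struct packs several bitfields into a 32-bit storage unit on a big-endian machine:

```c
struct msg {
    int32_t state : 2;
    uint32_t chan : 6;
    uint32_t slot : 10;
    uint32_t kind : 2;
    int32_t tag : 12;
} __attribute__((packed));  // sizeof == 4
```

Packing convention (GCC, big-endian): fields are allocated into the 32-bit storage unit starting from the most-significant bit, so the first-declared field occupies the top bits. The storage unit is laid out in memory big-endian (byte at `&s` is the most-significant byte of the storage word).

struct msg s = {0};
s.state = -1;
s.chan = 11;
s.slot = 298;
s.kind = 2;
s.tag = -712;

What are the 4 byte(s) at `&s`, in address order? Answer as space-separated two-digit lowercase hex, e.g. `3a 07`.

state (2b) val=-1 bits=0x3 at bit 30: 0xc0000000
chan (6b) val=11 bits=0xb at bit 24: 0xcb000000
slot (10b) val=298 bits=0x12a at bit 14: 0xcb4a8000
kind (2b) val=2 bits=0x2 at bit 12: 0xcb4aa000
tag (12b) val=-712 bits=0xd38 at bit 0: 0xcb4aad38
word = 0xcb4aad38 → big-endian bytes:
  [0]=0xcb  [1]=0x4a  [2]=0xad  [3]=0x38

cb 4a ad 38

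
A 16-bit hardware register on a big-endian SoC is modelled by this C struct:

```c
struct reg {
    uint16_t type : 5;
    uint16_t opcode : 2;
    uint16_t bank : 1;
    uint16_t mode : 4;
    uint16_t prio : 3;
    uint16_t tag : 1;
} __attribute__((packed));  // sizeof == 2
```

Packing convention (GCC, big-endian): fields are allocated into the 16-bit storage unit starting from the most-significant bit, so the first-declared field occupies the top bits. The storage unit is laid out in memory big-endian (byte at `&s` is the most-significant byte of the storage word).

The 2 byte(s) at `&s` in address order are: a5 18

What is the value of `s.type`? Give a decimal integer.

20

[0]=0xa5 [1]=0x18 (big-endian) → word 0xa518
type:5 @ bit 11 → (0xa518>>11)&0x1f = 0x14  ←
opcode:2 @ bit 9 → (0xa518>>9)&0x3 = 0x2
bank:1 @ bit 8 → (0xa518>>8)&0x1 = 0x1
mode:4 @ bit 4 → (0xa518>>4)&0xf = 0x1
prio:3 @ bit 1 → (0xa518>>1)&0x7 = 0x4
tag:1 @ bit 0 → (0xa518>>0)&0x1 = 0x0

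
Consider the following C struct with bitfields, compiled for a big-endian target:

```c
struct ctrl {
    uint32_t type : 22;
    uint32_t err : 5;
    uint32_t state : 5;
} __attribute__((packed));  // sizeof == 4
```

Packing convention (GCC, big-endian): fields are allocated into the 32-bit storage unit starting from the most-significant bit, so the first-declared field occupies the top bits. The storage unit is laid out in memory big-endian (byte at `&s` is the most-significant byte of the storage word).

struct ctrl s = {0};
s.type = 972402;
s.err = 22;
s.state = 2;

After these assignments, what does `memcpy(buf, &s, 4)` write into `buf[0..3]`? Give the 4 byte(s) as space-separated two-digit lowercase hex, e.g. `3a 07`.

[10+:22] type=972402 & 0x3fffff = 0xed672; word=0x3b59c800
[5+:5] err=22 & 0x1f = 0x16; word=0x3b59cac0
[0+:5] state=2 & 0x1f = 0x2; word=0x3b59cac2
word = 0x3b59cac2 → big-endian bytes:
  [0]=0x3b  [1]=0x59  [2]=0xca  [3]=0xc2

3b 59 ca c2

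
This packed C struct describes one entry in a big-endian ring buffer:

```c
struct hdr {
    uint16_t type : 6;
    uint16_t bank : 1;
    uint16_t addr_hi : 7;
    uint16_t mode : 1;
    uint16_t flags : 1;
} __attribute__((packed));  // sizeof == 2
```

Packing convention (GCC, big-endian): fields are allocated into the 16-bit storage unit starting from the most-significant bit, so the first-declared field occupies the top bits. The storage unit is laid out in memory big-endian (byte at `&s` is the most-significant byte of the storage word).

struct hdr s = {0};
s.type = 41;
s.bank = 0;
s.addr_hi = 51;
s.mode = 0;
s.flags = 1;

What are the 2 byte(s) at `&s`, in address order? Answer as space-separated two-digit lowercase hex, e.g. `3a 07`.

a4 cd

[10+:6] type=41 & 0x3f = 0x29; word=0xa400
[9+:1] bank=0 & 0x1 = 0x0; word=0xa400
[2+:7] addr_hi=51 & 0x7f = 0x33; word=0xa4cc
[1+:1] mode=0 & 0x1 = 0x0; word=0xa4cc
[0+:1] flags=1 & 0x1 = 0x1; word=0xa4cd
word = 0xa4cd → big-endian bytes:
  [0]=0xa4  [1]=0xcd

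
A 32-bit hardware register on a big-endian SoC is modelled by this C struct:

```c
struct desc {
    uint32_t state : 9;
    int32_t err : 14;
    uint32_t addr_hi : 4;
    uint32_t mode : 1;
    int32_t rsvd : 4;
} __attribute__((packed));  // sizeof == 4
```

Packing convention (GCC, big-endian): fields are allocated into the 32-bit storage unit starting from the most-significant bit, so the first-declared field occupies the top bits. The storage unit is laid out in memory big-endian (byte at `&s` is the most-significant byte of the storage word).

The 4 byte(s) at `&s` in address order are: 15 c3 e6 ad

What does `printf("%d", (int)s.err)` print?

[0]=0x15 [1]=0xc3 [2]=0xe6 [3]=0xad (big-endian) → word 0x15c3e6ad
state:9 @ bit 23 → (0x15c3e6ad>>23)&0x1ff = 0x2b
err:14 @ bit 9 → (0x15c3e6ad>>9)&0x3fff = 0x21f3  ←
addr_hi:4 @ bit 5 → (0x15c3e6ad>>5)&0xf = 0x5
mode:1 @ bit 4 → (0x15c3e6ad>>4)&0x1 = 0x0
rsvd:4 @ bit 0 → (0x15c3e6ad>>0)&0xf = 0xd
err signed 14b, MSB=1: 8691 - 16384 = -7693

-7693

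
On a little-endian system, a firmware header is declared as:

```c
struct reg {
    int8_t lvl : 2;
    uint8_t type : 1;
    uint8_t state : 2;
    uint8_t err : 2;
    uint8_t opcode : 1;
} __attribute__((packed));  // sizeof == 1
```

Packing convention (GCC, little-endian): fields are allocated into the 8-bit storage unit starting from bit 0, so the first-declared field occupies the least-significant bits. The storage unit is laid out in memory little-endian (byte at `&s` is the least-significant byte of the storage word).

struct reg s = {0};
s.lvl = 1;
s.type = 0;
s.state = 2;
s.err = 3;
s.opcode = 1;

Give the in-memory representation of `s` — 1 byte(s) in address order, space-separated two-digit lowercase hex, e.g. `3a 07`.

f1

[0+:2] lvl=1 & 0x3 = 0x1; word=0x01
[2+:1] type=0 & 0x1 = 0x0; word=0x01
[3+:2] state=2 & 0x3 = 0x2; word=0x11
[5+:2] err=3 & 0x3 = 0x3; word=0x71
[7+:1] opcode=1 & 0x1 = 0x1; word=0xf1
word = 0xf1 → little-endian bytes:
  [0]=0xf1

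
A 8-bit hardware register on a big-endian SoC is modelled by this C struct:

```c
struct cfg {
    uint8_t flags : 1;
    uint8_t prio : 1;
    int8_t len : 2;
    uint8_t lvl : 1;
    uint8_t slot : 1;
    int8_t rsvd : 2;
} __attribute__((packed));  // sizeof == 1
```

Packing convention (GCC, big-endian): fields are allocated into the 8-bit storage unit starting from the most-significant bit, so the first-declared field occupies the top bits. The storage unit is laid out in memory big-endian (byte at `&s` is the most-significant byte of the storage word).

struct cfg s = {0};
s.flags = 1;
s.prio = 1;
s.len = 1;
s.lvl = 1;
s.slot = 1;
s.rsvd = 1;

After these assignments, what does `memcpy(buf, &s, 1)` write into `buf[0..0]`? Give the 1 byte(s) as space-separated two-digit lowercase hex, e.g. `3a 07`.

dd

[7+:1] flags=1 & 0x1 = 0x1; word=0x80
[6+:1] prio=1 & 0x1 = 0x1; word=0xc0
[4+:2] len=1 & 0x3 = 0x1; word=0xd0
[3+:1] lvl=1 & 0x1 = 0x1; word=0xd8
[2+:1] slot=1 & 0x1 = 0x1; word=0xdc
[0+:2] rsvd=1 & 0x3 = 0x1; word=0xdd
word = 0xdd → big-endian bytes:
  [0]=0xdd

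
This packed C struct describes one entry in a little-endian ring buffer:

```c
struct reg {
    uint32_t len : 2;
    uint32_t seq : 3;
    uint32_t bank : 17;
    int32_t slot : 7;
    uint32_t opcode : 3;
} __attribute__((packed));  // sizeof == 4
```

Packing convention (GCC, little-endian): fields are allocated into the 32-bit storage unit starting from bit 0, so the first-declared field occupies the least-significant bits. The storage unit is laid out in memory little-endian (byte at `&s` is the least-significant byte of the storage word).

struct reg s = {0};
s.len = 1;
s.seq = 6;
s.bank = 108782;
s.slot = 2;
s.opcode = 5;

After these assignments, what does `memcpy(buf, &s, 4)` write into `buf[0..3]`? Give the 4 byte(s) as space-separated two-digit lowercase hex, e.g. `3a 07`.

d9 1d b5 a0

len (2b) val=1 bits=0x1 at bit 0: 0x00000001
seq (3b) val=6 bits=0x6 at bit 2: 0x00000019
bank (17b) val=108782 bits=0x1a8ee at bit 5: 0x00351dd9
slot (7b) val=2 bits=0x2 at bit 22: 0x00b51dd9
opcode (3b) val=5 bits=0x5 at bit 29: 0xa0b51dd9
word = 0xa0b51dd9 → little-endian bytes:
  [0]=0xd9  [1]=0x1d  [2]=0xb5  [3]=0xa0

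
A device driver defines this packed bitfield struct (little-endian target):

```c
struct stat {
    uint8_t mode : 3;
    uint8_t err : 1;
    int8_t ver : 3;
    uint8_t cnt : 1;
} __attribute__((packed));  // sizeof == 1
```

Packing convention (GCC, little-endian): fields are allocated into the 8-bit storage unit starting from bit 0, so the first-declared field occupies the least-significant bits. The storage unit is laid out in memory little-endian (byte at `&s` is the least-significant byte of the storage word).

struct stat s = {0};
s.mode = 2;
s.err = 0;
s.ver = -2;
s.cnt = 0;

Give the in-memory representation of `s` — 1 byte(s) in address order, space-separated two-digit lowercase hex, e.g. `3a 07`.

[0+:3] mode=2 & 0x7 = 0x2; word=0x02
[3+:1] err=0 & 0x1 = 0x0; word=0x02
[4+:3] ver=-2 & 0x7 = 0x6; word=0x62
[7+:1] cnt=0 & 0x1 = 0x0; word=0x62
word = 0x62 → little-endian bytes:
  [0]=0x62

62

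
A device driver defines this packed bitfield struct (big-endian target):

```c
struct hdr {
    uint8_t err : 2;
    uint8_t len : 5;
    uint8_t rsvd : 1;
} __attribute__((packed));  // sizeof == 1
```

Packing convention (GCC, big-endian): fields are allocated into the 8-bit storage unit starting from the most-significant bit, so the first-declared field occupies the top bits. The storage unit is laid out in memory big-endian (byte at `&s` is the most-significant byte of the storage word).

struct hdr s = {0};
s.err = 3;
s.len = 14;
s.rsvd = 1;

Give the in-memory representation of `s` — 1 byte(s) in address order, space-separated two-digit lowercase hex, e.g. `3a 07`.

dd

[6+:2] err=3 & 0x3 = 0x3; word=0xc0
[1+:5] len=14 & 0x1f = 0xe; word=0xdc
[0+:1] rsvd=1 & 0x1 = 0x1; word=0xdd
word = 0xdd → big-endian bytes:
  [0]=0xdd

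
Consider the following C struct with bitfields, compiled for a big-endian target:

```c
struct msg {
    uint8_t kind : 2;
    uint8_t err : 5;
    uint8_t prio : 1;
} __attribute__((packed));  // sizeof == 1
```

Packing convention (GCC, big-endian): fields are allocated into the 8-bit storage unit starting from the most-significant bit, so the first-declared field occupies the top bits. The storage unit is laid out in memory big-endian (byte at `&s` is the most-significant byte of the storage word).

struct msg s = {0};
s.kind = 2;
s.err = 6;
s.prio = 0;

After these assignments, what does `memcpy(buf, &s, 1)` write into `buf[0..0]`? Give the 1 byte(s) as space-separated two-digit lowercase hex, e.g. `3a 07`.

8c

kind:2 = 2 → 0x2 << 6 → word 0x80
err:5 = 6 → 0x6 << 1 → word 0x8c
prio:1 = 0 → 0x0 << 0 → word 0x8c
word = 0x8c → big-endian bytes:
  [0]=0x8c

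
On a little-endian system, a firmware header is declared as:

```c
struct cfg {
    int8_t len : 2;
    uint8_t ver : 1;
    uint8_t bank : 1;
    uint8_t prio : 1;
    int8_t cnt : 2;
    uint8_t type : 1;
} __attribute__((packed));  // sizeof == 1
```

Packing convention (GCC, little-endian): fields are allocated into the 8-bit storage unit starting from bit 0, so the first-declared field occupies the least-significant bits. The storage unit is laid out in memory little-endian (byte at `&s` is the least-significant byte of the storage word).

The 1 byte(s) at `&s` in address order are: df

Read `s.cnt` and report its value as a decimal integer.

[0]=0xdf (little-endian) → word 0xdf
len:2 @ bit 0 → (0xdf>>0)&0x3 = 0x3
ver:1 @ bit 2 → (0xdf>>2)&0x1 = 0x1
bank:1 @ bit 3 → (0xdf>>3)&0x1 = 0x1
prio:1 @ bit 4 → (0xdf>>4)&0x1 = 0x1
cnt:2 @ bit 5 → (0xdf>>5)&0x3 = 0x2  ←
type:1 @ bit 7 → (0xdf>>7)&0x1 = 0x1
cnt signed 2b, MSB=1: 2 - 4 = -2

-2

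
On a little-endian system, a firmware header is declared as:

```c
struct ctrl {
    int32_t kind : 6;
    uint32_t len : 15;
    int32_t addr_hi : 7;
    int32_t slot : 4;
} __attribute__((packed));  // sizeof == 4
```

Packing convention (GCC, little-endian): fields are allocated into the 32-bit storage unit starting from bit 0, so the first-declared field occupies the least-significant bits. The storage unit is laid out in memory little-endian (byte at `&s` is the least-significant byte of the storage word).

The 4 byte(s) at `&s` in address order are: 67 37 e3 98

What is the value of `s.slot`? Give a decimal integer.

[0]=0x67 [1]=0x37 [2]=0xe3 [3]=0x98 (little-endian) → word 0x98e33767
kind [0+:6] = (word>>0) & 0x3f = 39
len [6+:15] = (word>>6) & 0x7fff = 3293
addr_hi [21+:7] = (word>>21) & 0x7f = 71
slot [28+:4] = (word>>28) & 0xf = 9  ←
slot signed 4b, MSB=1: 9 - 16 = -7

-7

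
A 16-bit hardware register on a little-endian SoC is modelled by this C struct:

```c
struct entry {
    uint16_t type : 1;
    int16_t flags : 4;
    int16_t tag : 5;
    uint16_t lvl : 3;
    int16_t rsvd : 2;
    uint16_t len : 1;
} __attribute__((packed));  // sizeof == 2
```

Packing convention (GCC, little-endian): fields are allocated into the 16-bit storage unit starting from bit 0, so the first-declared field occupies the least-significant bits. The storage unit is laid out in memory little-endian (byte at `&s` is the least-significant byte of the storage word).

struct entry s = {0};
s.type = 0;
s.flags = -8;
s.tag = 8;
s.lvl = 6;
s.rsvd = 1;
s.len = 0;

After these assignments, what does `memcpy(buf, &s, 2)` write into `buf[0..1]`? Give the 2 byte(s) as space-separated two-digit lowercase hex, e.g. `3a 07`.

10 39

type (1b) val=0 bits=0x0 at bit 0: 0x0000
flags (4b) val=-8 bits=0x8 at bit 1: 0x0010
tag (5b) val=8 bits=0x8 at bit 5: 0x0110
lvl (3b) val=6 bits=0x6 at bit 10: 0x1910
rsvd (2b) val=1 bits=0x1 at bit 13: 0x3910
len (1b) val=0 bits=0x0 at bit 15: 0x3910
word = 0x3910 → little-endian bytes:
  [0]=0x10  [1]=0x39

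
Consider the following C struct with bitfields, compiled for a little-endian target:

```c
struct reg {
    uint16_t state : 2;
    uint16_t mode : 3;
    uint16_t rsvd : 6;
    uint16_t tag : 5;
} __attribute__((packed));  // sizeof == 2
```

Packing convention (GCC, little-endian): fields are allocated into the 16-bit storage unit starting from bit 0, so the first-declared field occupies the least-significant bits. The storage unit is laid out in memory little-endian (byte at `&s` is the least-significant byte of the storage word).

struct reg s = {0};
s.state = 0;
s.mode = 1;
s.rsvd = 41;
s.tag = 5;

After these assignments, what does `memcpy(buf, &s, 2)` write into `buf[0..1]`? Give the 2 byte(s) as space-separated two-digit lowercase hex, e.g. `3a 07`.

state (2b) val=0 bits=0x0 at bit 0: 0x0000
mode (3b) val=1 bits=0x1 at bit 2: 0x0004
rsvd (6b) val=41 bits=0x29 at bit 5: 0x0524
tag (5b) val=5 bits=0x5 at bit 11: 0x2d24
word = 0x2d24 → little-endian bytes:
  [0]=0x24  [1]=0x2d

24 2d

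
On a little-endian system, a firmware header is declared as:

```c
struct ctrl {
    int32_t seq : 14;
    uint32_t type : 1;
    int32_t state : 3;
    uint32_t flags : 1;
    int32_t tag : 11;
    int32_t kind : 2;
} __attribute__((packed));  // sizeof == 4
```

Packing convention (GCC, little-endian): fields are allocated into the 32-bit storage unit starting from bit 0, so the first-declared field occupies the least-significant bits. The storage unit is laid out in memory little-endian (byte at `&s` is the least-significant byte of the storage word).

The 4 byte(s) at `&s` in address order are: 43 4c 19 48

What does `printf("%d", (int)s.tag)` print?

[0]=0x43 [1]=0x4c [2]=0x19 [3]=0x48 (little-endian) → word 0x48194c43
seq:14 @ bit 0 → (0x48194c43>>0)&0x3fff = 0xc43
type:1 @ bit 14 → (0x48194c43>>14)&0x1 = 0x1
state:3 @ bit 15 → (0x48194c43>>15)&0x7 = 0x2
flags:1 @ bit 18 → (0x48194c43>>18)&0x1 = 0x0
tag:11 @ bit 19 → (0x48194c43>>19)&0x7ff = 0x103  ←
kind:2 @ bit 30 → (0x48194c43>>30)&0x3 = 0x1
tag signed 11b, MSB=0: value = 259

259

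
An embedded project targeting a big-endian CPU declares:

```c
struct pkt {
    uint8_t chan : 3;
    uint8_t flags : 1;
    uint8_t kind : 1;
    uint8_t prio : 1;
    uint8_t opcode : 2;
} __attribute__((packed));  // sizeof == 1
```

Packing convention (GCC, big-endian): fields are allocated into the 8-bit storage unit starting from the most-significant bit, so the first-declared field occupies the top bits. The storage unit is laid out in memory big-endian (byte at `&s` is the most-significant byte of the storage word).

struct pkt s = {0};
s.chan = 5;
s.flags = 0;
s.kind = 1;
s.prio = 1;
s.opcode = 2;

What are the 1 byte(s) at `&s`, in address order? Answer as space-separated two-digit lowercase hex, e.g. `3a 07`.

ae

chan (3b) val=5 bits=0x5 at bit 5: 0xa0
flags (1b) val=0 bits=0x0 at bit 4: 0xa0
kind (1b) val=1 bits=0x1 at bit 3: 0xa8
prio (1b) val=1 bits=0x1 at bit 2: 0xac
opcode (2b) val=2 bits=0x2 at bit 0: 0xae
word = 0xae → big-endian bytes:
  [0]=0xae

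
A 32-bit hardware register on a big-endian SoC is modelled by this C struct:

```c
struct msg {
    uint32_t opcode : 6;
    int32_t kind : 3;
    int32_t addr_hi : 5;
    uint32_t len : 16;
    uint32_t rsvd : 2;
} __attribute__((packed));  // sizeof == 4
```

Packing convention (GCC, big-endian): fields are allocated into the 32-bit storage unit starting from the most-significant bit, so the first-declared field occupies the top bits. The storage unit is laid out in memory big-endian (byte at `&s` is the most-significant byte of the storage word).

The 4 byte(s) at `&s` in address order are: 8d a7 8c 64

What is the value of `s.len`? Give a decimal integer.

58137

[0]=0x8d [1]=0xa7 [2]=0x8c [3]=0x64 (big-endian) → word 0x8da78c64
opcode [26+:6] = (word>>26) & 0x3f = 35
kind [23+:3] = (word>>23) & 0x7 = 3
addr_hi [18+:5] = (word>>18) & 0x1f = 9
len [2+:16] = (word>>2) & 0xffff = 58137  ←
rsvd [0+:2] = (word>>0) & 0x3 = 0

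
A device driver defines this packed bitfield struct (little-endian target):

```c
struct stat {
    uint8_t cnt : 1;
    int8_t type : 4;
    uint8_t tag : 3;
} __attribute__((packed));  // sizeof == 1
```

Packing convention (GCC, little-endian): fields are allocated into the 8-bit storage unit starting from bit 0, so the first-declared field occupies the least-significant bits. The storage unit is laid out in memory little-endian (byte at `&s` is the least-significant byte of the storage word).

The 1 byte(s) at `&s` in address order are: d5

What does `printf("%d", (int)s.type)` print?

[0]=0xd5 (little-endian) → word 0xd5
cnt [0+:1] = (word>>0) & 0x1 = 1
type [1+:4] = (word>>1) & 0xf = 10  ←
tag [5+:3] = (word>>5) & 0x7 = 6
type signed 4b, MSB=1: 10 - 16 = -6

-6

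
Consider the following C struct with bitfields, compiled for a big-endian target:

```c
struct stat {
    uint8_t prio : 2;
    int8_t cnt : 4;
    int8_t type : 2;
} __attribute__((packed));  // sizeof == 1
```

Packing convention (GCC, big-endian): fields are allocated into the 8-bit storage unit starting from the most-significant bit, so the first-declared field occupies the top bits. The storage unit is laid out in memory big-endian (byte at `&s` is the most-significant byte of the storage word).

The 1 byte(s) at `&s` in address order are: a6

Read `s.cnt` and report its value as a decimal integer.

-7

[0]=0xa6 (big-endian) → word 0xa6
prio [6+:2] = (word>>6) & 0x3 = 2
cnt [2+:4] = (word>>2) & 0xf = 9  ←
type [0+:2] = (word>>0) & 0x3 = 2
cnt signed 4b, MSB=1: 9 - 16 = -7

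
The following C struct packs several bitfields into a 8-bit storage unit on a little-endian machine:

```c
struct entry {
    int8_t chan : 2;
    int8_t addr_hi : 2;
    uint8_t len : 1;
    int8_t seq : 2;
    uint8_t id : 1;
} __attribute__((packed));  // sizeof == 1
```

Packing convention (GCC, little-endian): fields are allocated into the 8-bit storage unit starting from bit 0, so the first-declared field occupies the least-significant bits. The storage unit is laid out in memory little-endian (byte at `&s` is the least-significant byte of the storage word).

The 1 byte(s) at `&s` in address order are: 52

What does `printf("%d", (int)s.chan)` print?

-2

[0]=0x52 (little-endian) → word 0x52
chan [0+:2] = (word>>0) & 0x3 = 2  ←
addr_hi [2+:2] = (word>>2) & 0x3 = 0
len [4+:1] = (word>>4) & 0x1 = 1
seq [5+:2] = (word>>5) & 0x3 = 2
id [7+:1] = (word>>7) & 0x1 = 0
chan signed 2b, MSB=1: 2 - 4 = -2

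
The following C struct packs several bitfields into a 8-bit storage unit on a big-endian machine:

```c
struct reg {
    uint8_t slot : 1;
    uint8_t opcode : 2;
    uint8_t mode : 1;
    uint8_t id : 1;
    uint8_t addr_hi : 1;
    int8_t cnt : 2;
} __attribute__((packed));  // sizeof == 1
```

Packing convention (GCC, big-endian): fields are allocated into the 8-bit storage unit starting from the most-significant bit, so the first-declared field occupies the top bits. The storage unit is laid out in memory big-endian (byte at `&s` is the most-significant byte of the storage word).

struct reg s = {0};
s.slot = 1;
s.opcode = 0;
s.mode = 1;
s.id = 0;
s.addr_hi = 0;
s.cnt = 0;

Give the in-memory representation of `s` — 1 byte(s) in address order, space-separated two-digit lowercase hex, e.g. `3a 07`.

90

slot (1b) val=1 bits=0x1 at bit 7: 0x80
opcode (2b) val=0 bits=0x0 at bit 5: 0x80
mode (1b) val=1 bits=0x1 at bit 4: 0x90
id (1b) val=0 bits=0x0 at bit 3: 0x90
addr_hi (1b) val=0 bits=0x0 at bit 2: 0x90
cnt (2b) val=0 bits=0x0 at bit 0: 0x90
word = 0x90 → big-endian bytes:
  [0]=0x90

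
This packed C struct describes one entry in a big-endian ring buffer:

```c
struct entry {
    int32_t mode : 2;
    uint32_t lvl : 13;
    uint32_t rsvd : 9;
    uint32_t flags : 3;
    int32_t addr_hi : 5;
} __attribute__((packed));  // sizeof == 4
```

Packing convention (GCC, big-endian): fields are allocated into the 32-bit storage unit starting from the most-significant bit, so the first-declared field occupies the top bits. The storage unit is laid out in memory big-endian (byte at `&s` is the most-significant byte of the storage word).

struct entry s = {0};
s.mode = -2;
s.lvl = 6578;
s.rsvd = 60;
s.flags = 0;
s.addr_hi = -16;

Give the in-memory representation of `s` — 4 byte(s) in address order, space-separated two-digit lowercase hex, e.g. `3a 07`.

b3 64 3c 10

mode:2 = -2 → 0x2 << 30 → word 0x80000000
lvl:13 = 6578 → 0x19b2 << 17 → word 0xb3640000
rsvd:9 = 60 → 0x3c << 8 → word 0xb3643c00
flags:3 = 0 → 0x0 << 5 → word 0xb3643c00
addr_hi:5 = -16 → 0x10 << 0 → word 0xb3643c10
word = 0xb3643c10 → big-endian bytes:
  [0]=0xb3  [1]=0x64  [2]=0x3c  [3]=0x10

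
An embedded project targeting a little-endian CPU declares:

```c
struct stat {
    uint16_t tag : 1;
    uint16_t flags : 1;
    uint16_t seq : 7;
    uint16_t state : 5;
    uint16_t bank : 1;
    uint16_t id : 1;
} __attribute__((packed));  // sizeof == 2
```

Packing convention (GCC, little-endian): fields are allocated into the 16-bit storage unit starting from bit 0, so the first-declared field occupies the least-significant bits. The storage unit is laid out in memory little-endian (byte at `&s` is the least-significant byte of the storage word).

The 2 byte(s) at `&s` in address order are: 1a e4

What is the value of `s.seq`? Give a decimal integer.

[0]=0x1a [1]=0xe4 (little-endian) → word 0xe41a
tag:1 @ bit 0 → (0xe41a>>0)&0x1 = 0x0
flags:1 @ bit 1 → (0xe41a>>1)&0x1 = 0x1
seq:7 @ bit 2 → (0xe41a>>2)&0x7f = 0x6  ←
state:5 @ bit 9 → (0xe41a>>9)&0x1f = 0x12
bank:1 @ bit 14 → (0xe41a>>14)&0x1 = 0x1
id:1 @ bit 15 → (0xe41a>>15)&0x1 = 0x1

6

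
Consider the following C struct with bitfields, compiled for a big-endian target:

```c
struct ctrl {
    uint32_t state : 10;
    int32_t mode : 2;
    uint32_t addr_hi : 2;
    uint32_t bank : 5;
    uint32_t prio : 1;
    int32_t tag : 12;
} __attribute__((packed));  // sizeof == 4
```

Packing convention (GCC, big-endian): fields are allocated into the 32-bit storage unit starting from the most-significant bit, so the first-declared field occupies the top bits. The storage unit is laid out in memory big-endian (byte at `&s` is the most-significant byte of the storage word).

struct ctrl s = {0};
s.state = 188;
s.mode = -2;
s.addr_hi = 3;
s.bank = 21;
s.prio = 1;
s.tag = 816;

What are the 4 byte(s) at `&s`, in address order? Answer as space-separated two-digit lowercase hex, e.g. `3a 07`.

state (10b) val=188 bits=0xbc at bit 22: 0x2f000000
mode (2b) val=-2 bits=0x2 at bit 20: 0x2f200000
addr_hi (2b) val=3 bits=0x3 at bit 18: 0x2f2c0000
bank (5b) val=21 bits=0x15 at bit 13: 0x2f2ea000
prio (1b) val=1 bits=0x1 at bit 12: 0x2f2eb000
tag (12b) val=816 bits=0x330 at bit 0: 0x2f2eb330
word = 0x2f2eb330 → big-endian bytes:
  [0]=0x2f  [1]=0x2e  [2]=0xb3  [3]=0x30

2f 2e b3 30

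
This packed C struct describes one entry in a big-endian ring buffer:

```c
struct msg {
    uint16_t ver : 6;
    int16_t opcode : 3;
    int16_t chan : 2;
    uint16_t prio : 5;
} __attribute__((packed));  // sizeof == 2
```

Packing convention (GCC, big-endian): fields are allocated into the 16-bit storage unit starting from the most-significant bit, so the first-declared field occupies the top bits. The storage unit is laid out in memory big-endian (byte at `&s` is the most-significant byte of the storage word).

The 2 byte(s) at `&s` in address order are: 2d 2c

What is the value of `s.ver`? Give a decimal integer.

11

[0]=0x2d [1]=0x2c (big-endian) → word 0x2d2c
ver [10+:6] = (word>>10) & 0x3f = 11  ←
opcode [7+:3] = (word>>7) & 0x7 = 2
chan [5+:2] = (word>>5) & 0x3 = 1
prio [0+:5] = (word>>0) & 0x1f = 12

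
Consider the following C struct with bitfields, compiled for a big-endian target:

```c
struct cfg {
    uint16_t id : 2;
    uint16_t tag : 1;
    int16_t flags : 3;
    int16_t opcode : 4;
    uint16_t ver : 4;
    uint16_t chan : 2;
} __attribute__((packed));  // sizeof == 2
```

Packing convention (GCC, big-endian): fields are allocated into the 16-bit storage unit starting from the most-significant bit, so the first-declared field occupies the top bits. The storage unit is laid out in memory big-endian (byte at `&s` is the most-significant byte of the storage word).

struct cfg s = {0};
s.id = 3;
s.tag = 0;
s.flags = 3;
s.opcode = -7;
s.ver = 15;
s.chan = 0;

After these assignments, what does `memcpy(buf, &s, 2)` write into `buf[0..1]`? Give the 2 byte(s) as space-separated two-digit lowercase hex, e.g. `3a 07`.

id (2b) val=3 bits=0x3 at bit 14: 0xc000
tag (1b) val=0 bits=0x0 at bit 13: 0xc000
flags (3b) val=3 bits=0x3 at bit 10: 0xcc00
opcode (4b) val=-7 bits=0x9 at bit 6: 0xce40
ver (4b) val=15 bits=0xf at bit 2: 0xce7c
chan (2b) val=0 bits=0x0 at bit 0: 0xce7c
word = 0xce7c → big-endian bytes:
  [0]=0xce  [1]=0x7c

ce 7c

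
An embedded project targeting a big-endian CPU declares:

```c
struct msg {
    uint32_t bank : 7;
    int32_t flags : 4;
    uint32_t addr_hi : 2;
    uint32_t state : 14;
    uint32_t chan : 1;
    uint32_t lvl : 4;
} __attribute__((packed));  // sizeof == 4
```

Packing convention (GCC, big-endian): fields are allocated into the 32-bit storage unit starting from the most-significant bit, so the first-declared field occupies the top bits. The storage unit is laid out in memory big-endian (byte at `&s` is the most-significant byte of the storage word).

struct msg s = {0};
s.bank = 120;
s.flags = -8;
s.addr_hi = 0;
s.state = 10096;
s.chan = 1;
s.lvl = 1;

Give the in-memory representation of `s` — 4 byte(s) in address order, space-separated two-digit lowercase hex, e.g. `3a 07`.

f1 04 ee 11

bank (7b) val=120 bits=0x78 at bit 25: 0xf0000000
flags (4b) val=-8 bits=0x8 at bit 21: 0xf1000000
addr_hi (2b) val=0 bits=0x0 at bit 19: 0xf1000000
state (14b) val=10096 bits=0x2770 at bit 5: 0xf104ee00
chan (1b) val=1 bits=0x1 at bit 4: 0xf104ee10
lvl (4b) val=1 bits=0x1 at bit 0: 0xf104ee11
word = 0xf104ee11 → big-endian bytes:
  [0]=0xf1  [1]=0x04  [2]=0xee  [3]=0x11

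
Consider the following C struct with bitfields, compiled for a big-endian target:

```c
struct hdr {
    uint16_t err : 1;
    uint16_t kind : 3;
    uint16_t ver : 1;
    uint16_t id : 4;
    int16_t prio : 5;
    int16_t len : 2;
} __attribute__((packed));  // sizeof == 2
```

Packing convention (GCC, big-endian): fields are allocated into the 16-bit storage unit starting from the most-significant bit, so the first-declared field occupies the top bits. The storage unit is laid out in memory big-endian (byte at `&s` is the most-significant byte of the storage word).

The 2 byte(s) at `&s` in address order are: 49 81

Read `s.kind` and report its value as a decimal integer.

4

[0]=0x49 [1]=0x81 (big-endian) → word 0x4981
err [15+:1] = (word>>15) & 0x1 = 0
kind [12+:3] = (word>>12) & 0x7 = 4  ←
ver [11+:1] = (word>>11) & 0x1 = 1
id [7+:4] = (word>>7) & 0xf = 3
prio [2+:5] = (word>>2) & 0x1f = 0
len [0+:2] = (word>>0) & 0x3 = 1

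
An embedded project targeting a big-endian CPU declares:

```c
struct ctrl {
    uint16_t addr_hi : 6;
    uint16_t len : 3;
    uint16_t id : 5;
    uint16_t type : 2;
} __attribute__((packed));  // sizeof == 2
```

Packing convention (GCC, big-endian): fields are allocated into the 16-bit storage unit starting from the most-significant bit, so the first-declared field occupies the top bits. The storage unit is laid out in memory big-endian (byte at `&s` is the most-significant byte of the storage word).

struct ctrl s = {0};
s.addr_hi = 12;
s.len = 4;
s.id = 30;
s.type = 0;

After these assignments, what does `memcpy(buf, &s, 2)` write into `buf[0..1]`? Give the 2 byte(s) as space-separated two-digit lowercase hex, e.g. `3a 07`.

addr_hi (6b) val=12 bits=0xc at bit 10: 0x3000
len (3b) val=4 bits=0x4 at bit 7: 0x3200
id (5b) val=30 bits=0x1e at bit 2: 0x3278
type (2b) val=0 bits=0x0 at bit 0: 0x3278
word = 0x3278 → big-endian bytes:
  [0]=0x32  [1]=0x78

32 78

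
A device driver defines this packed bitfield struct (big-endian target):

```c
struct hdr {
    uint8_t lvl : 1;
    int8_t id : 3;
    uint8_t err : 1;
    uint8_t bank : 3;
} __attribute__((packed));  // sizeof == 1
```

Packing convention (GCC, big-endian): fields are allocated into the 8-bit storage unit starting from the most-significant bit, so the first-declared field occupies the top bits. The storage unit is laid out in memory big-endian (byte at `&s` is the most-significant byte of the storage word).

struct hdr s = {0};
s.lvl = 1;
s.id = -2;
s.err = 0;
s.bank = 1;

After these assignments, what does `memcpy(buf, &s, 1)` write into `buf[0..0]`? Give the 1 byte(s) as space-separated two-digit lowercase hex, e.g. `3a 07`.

e1

[7+:1] lvl=1 & 0x1 = 0x1; word=0x80
[4+:3] id=-2 & 0x7 = 0x6; word=0xe0
[3+:1] err=0 & 0x1 = 0x0; word=0xe0
[0+:3] bank=1 & 0x7 = 0x1; word=0xe1
word = 0xe1 → big-endian bytes:
  [0]=0xe1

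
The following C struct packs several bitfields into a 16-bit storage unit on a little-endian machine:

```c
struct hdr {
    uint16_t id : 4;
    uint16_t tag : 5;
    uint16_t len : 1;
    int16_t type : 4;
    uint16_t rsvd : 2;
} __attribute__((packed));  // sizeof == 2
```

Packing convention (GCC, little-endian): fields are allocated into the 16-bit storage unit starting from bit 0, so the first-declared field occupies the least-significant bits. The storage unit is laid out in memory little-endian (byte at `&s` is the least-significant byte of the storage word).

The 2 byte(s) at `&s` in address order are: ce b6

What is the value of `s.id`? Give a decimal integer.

[0]=0xce [1]=0xb6 (little-endian) → word 0xb6ce
id:4 @ bit 0 → (0xb6ce>>0)&0xf = 0xe  ←
tag:5 @ bit 4 → (0xb6ce>>4)&0x1f = 0xc
len:1 @ bit 9 → (0xb6ce>>9)&0x1 = 0x1
type:4 @ bit 10 → (0xb6ce>>10)&0xf = 0xd
rsvd:2 @ bit 14 → (0xb6ce>>14)&0x3 = 0x2

14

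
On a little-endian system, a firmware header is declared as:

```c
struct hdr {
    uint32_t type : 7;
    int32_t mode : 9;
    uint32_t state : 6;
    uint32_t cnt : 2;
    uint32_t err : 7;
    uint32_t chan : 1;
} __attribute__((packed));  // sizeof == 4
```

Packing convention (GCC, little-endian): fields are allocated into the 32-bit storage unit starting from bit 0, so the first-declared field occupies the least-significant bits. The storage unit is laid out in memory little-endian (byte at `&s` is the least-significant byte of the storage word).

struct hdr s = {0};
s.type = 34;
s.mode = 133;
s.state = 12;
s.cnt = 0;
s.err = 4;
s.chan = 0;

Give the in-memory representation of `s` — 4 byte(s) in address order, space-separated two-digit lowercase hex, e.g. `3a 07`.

a2 42 0c 04

type (7b) val=34 bits=0x22 at bit 0: 0x00000022
mode (9b) val=133 bits=0x85 at bit 7: 0x000042a2
state (6b) val=12 bits=0xc at bit 16: 0x000c42a2
cnt (2b) val=0 bits=0x0 at bit 22: 0x000c42a2
err (7b) val=4 bits=0x4 at bit 24: 0x040c42a2
chan (1b) val=0 bits=0x0 at bit 31: 0x040c42a2
word = 0x040c42a2 → little-endian bytes:
  [0]=0xa2  [1]=0x42  [2]=0x0c  [3]=0x04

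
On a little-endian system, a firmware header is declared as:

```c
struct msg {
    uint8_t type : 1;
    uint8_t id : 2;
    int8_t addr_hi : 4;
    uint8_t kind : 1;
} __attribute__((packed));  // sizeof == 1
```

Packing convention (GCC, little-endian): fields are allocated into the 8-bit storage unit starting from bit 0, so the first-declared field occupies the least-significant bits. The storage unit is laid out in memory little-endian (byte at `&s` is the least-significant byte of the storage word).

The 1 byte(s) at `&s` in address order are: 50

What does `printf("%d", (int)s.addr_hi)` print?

-6

[0]=0x50 (little-endian) → word 0x50
type:1 @ bit 0 → (0x50>>0)&0x1 = 0x0
id:2 @ bit 1 → (0x50>>1)&0x3 = 0x0
addr_hi:4 @ bit 3 → (0x50>>3)&0xf = 0xa  ←
kind:1 @ bit 7 → (0x50>>7)&0x1 = 0x0
addr_hi signed 4b, MSB=1: 10 - 16 = -6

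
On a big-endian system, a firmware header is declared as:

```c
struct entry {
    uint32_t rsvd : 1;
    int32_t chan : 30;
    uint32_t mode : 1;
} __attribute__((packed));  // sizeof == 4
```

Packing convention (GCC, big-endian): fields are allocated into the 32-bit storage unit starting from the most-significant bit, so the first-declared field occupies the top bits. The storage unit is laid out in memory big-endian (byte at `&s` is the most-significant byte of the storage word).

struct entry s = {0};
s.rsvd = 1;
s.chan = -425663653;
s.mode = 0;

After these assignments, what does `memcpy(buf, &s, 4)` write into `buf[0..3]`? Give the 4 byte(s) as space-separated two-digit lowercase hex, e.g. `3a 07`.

cd 41 c6 b6

rsvd (1b) val=1 bits=0x1 at bit 31: 0x80000000
chan (30b) val=-425663653 bits=0x26a0e35b at bit 1: 0xcd41c6b6
mode (1b) val=0 bits=0x0 at bit 0: 0xcd41c6b6
word = 0xcd41c6b6 → big-endian bytes:
  [0]=0xcd  [1]=0x41  [2]=0xc6  [3]=0xb6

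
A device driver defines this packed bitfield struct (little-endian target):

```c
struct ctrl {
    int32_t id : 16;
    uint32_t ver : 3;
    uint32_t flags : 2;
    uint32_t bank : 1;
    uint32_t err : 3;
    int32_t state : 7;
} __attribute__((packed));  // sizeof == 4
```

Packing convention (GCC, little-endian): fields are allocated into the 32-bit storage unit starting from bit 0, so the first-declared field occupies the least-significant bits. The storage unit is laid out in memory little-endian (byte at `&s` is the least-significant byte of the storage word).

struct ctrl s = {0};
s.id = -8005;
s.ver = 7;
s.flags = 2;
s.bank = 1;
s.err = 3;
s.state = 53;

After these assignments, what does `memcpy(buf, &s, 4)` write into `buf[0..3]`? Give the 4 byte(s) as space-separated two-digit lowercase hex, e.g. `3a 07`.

bb e0 f7 6a

id (16b) val=-8005 bits=0xe0bb at bit 0: 0x0000e0bb
ver (3b) val=7 bits=0x7 at bit 16: 0x0007e0bb
flags (2b) val=2 bits=0x2 at bit 19: 0x0017e0bb
bank (1b) val=1 bits=0x1 at bit 21: 0x0037e0bb
err (3b) val=3 bits=0x3 at bit 22: 0x00f7e0bb
state (7b) val=53 bits=0x35 at bit 25: 0x6af7e0bb
word = 0x6af7e0bb → little-endian bytes:
  [0]=0xbb  [1]=0xe0  [2]=0xf7  [3]=0x6a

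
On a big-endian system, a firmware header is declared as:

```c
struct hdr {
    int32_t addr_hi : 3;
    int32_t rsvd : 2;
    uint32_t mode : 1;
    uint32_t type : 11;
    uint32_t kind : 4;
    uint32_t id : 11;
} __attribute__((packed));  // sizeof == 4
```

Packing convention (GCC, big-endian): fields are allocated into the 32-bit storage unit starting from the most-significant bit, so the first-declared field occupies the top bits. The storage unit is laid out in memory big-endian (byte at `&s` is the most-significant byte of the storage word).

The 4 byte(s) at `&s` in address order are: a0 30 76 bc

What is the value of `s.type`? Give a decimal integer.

96

[0]=0xa0 [1]=0x30 [2]=0x76 [3]=0xbc (big-endian) → word 0xa03076bc
addr_hi:3 @ bit 29 → (0xa03076bc>>29)&0x7 = 0x5
rsvd:2 @ bit 27 → (0xa03076bc>>27)&0x3 = 0x0
mode:1 @ bit 26 → (0xa03076bc>>26)&0x1 = 0x0
type:11 @ bit 15 → (0xa03076bc>>15)&0x7ff = 0x60  ←
kind:4 @ bit 11 → (0xa03076bc>>11)&0xf = 0xe
id:11 @ bit 0 → (0xa03076bc>>0)&0x7ff = 0x6bc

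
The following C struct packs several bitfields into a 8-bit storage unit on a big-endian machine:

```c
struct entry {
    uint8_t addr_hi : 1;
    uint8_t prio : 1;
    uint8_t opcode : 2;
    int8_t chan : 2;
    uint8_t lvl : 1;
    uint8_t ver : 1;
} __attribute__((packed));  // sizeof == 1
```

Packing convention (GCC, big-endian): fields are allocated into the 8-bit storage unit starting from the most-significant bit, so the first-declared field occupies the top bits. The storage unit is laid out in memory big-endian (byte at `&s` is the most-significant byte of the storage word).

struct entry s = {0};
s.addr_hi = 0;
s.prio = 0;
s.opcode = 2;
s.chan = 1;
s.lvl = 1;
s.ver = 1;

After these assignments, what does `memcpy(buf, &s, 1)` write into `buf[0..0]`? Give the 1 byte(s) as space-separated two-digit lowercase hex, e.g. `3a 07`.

addr_hi:1 = 0 → 0x0 << 7 → word 0x00
prio:1 = 0 → 0x0 << 6 → word 0x00
opcode:2 = 2 → 0x2 << 4 → word 0x20
chan:2 = 1 → 0x1 << 2 → word 0x24
lvl:1 = 1 → 0x1 << 1 → word 0x26
ver:1 = 1 → 0x1 << 0 → word 0x27
word = 0x27 → big-endian bytes:
  [0]=0x27

27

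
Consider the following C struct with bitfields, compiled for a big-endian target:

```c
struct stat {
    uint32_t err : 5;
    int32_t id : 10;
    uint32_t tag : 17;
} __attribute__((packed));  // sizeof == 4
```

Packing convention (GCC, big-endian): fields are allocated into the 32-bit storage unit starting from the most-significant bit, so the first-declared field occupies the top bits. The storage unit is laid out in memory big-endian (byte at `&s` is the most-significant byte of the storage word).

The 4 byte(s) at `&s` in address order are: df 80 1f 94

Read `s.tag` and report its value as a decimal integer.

8084

[0]=0xdf [1]=0x80 [2]=0x1f [3]=0x94 (big-endian) → word 0xdf801f94
err:5 @ bit 27 → (0xdf801f94>>27)&0x1f = 0x1b
id:10 @ bit 17 → (0xdf801f94>>17)&0x3ff = 0x3c0
tag:17 @ bit 0 → (0xdf801f94>>0)&0x1ffff = 0x1f94  ←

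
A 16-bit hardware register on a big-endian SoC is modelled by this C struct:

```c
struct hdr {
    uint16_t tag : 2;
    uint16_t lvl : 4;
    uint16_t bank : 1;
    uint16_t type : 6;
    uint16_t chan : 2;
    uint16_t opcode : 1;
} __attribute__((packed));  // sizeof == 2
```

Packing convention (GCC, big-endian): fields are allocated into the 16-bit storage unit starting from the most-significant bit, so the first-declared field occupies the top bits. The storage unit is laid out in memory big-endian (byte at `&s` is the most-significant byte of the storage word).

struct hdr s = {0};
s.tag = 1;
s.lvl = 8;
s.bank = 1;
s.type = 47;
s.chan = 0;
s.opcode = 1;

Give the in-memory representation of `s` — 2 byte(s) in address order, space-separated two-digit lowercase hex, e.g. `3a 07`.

[14+:2] tag=1 & 0x3 = 0x1; word=0x4000
[10+:4] lvl=8 & 0xf = 0x8; word=0x6000
[9+:1] bank=1 & 0x1 = 0x1; word=0x6200
[3+:6] type=47 & 0x3f = 0x2f; word=0x6378
[1+:2] chan=0 & 0x3 = 0x0; word=0x6378
[0+:1] opcode=1 & 0x1 = 0x1; word=0x6379
word = 0x6379 → big-endian bytes:
  [0]=0x63  [1]=0x79

63 79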